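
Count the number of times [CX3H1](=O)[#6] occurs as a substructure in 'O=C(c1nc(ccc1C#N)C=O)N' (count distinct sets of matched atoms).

[CX3H1](=O)[#6] is the SMARTS for an aldehyde: an sp2 carbon with one H, double-bonded to O and single-bonded to carbon.
Exactly one fragment in the molecule meets all constraints, giving 1 match.

1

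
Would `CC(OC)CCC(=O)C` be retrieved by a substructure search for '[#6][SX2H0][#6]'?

The pattern [#6][SX2H0][#6] describes an aliphatic sulfur bridging two carbons with no H on the sulfur — a thioether.
The closest candidate here is a methoxy ether (-OCH3), but the bridging atom is O, not S. No other fragment satisfies the full query, so there is no match.

No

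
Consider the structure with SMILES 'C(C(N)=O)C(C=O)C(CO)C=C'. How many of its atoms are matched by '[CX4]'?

4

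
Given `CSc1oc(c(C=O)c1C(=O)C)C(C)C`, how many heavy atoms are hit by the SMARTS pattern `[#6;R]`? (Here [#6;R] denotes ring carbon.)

4

Check the 15 heavy atoms by environment: 1× o (aromatic, in 5-ring) → no; 4× c (aromatic, in 5-ring) → match; 7× C (acyclic) → no; 2× O (acyclic) → no; 1× S (acyclic) → no.
That gives 4 matching atoms.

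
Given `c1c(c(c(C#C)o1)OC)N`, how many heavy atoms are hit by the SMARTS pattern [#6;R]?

The query [#6;R] means: carbon that is part of a ring.
Check the 10 heavy atoms by environment: 1× o (aromatic, in 5-ring) → no; 4× c (aromatic, in 5-ring) → match; 1× N (acyclic) → no; 3× C (acyclic) → no; 1× O (acyclic) → no.
That gives 4 matching atoms.

4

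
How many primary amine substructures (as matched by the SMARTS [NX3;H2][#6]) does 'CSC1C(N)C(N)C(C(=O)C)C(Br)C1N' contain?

3

[NX3;H2][#6] is the SMARTS for a primary amine: a trivalent nitrogen with two H attached to carbon.
The molecule carries 3 separate instances of a primary amino group (-NH2) meeting every constraint; each maps to a distinct set of atoms, giving 3 matches.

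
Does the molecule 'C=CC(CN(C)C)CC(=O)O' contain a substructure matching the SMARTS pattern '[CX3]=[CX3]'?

Yes

The pattern [CX3]=[CX3] describes a non-aromatic C=C double bond between two sp2 carbons — an alkene.
The molecule carries a vinyl group (-CH=CH2), whose atoms satisfy every constraint of the query, so the pattern matches.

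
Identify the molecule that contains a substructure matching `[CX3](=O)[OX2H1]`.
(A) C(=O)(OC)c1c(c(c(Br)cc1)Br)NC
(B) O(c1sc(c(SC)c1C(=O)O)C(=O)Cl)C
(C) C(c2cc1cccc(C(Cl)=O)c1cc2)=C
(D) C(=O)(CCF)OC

B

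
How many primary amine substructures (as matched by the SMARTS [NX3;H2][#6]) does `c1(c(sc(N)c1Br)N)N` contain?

3

[NX3;H2][#6] is the SMARTS for a primary amine: a trivalent nitrogen with two H attached to carbon.
The molecule carries 3 separate instances of a primary amino group (-NH2) meeting every constraint; each maps to a distinct set of atoms, giving 3 matches.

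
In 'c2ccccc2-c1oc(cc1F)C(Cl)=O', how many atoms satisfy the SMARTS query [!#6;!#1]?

The query [!#6;!#1] means: not carbon and not hydrogen — any heteroatom.
Check the 15 heavy atoms by environment: 1× o (aromatic) → match; 10× c (aromatic) → no; 1× F → match; 1× C → no; 1× O → match; 1× Cl → match.
Summing the matching environments: 1 + 1 + 1 + 1 = 4 matching atoms.

4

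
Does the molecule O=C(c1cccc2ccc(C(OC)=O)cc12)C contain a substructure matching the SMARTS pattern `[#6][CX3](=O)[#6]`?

The pattern [#6][CX3](=O)[#6] describes a carbonyl carbon (no H) flanked by two carbons — a ketone.
The molecule carries an acetyl/ketone group (-C(=O)CH3), whose atoms satisfy every constraint of the query, so the pattern matches.

Yes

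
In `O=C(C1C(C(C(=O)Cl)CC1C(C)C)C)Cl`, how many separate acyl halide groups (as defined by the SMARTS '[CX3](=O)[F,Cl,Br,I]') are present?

[CX3](=O)[F,Cl,Br,I] is the SMARTS for an acyl halide: a carbonyl carbon bonded to a halogen.
The molecule carries 2 separate instances of an acyl chloride (-C(=O)Cl) meeting every constraint; each maps to a distinct set of atoms, giving 2 matches.

2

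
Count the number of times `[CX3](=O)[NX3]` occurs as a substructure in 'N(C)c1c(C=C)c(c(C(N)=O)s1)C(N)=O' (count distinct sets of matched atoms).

2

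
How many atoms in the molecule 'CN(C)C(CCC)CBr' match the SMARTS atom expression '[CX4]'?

7

The query [CX4] means: C with X4: aliphatic carbon with exactly 4 total connections (bonds + H).
Check the 9 heavy atoms by environment: 7× C (X4) → match; 1× Br (X1) → no; 1× N (X3) → no.
That gives 7 matching atoms.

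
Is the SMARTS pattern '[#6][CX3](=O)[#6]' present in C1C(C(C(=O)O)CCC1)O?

No

The pattern [#6][CX3](=O)[#6] describes a carbonyl carbon (no H) flanked by two carbons — a ketone.
The closest candidate here is a carboxylic acid group (-C(=O)OH), but one neighbour of the carbonyl carbon is O, not C. No other fragment satisfies the full query, so there is no match.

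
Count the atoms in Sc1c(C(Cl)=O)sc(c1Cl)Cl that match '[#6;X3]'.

The query [#6;X3] means: any carbon (aromatic or not) with three total connections.
Check the 11 heavy atoms by environment: 1× s (aromatic, X2) → no; 4× c (aromatic, X3) → match; 3× Cl (X1) → no; 1× S (X2) → no; 1× C (X3) → match; 1× O (X1) → no.
Summing the matching environments: 4 + 1 = 5 matching atoms.

5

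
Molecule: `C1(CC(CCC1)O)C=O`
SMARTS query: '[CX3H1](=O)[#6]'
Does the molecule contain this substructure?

Yes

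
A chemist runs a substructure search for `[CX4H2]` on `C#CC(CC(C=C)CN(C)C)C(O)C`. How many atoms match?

2

The query [CX4H2] means: sp3 carbon (X4) with exactly two hydrogens.
Check the 14 heavy atoms by environment: 3× C (H3, X4) → no; 3× C (H1, X4) → no; 2× C (H2, X4) → match; 1× O (H1, X2) → no; 1× N (H0, X3) → no; 1× C (H0, X2) → no; 1× C (H1, X2) → no; 1× C (H1, X3) → no; 1× C (H2, X3) → no.
That gives 2 matching atoms.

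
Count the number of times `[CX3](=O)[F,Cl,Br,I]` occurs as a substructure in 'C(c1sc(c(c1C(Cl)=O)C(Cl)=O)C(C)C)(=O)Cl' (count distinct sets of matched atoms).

3

[CX3](=O)[F,Cl,Br,I] is the SMARTS for an acyl halide: a carbonyl carbon bonded to a halogen.
The molecule carries 3 separate instances of an acyl chloride (-C(=O)Cl) meeting every constraint; each maps to a distinct set of atoms, giving 3 matches.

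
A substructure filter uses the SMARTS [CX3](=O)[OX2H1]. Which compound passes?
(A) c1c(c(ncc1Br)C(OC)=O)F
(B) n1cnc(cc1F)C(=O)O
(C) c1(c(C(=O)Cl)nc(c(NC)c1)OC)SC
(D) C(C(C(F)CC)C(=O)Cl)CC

B

[CX3](=O)[OX2H1] describes an sp2 carbon double-bonded to O and single-bonded to an -OH oxygen (a carboxylic acid).
(A) has a methyl-ester group (-C(=O)OCH3) but the singly-bonded O has no H (OX2H0, not OX2H1).
(B) contains a carboxylic acid group (-C(=O)OH), which satisfies every atom and bond constraint.
(C) has an acyl chloride (-C(=O)Cl) but the carbonyl is bonded to Cl, not to an -OH oxygen.
(D) has an acyl chloride (-C(=O)Cl) but the carbonyl is bonded to Cl, not to an -OH oxygen.
So the answer is (B).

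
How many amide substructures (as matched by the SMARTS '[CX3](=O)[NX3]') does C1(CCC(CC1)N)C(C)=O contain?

0

[CX3](=O)[NX3] is the SMARTS for an amide: a carbonyl carbon bonded to a trivalent nitrogen.
The molecule has a primary amino group (-NH2), but the -NH2 is not attached to a carbonyl carbon; nothing else fits, so there are 0 matches.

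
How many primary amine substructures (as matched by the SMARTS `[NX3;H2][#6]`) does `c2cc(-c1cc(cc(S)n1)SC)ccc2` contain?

[NX3;H2][#6] is the SMARTS for a primary amine: a trivalent nitrogen with two H attached to carbon.
No fragment in the molecule satisfies every constraint, giving 0 matches.

0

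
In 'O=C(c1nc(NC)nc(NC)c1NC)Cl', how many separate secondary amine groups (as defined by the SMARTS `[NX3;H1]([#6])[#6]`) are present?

[NX3;H1]([#6])[#6] is the SMARTS for a secondary amine: a trivalent nitrogen with one H, bonded to two carbons.
The molecule carries 3 separate instances of an N-methylamino group (-NHCH3) meeting every constraint; each maps to a distinct set of atoms, giving 3 matches.

3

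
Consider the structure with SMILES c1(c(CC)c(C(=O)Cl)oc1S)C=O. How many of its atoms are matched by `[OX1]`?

2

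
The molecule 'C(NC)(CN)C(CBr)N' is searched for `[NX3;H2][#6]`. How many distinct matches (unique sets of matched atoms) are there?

2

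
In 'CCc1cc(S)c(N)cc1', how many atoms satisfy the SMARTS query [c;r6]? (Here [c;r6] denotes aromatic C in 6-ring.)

6

The query [c;r6] means: aromatic carbon that belongs to a six-membered ring.
Check the 10 heavy atoms by environment: 6× c (aromatic, in 6-ring) → match; 2× C (acyclic) → no; 1× N (acyclic) → no; 1× S (acyclic) → no.
That gives 6 matching atoms.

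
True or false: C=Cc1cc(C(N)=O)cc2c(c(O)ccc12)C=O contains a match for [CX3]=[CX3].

True

The pattern [CX3]=[CX3] describes a non-aromatic C=C double bond between two sp2 carbons — an alkene.
The molecule carries a vinyl group (-CH=CH2), whose atoms satisfy every constraint of the query, so the pattern matches.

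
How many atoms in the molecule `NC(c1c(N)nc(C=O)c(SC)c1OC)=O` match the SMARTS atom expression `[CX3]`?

2

The query [CX3] means: C with X3: aliphatic carbon with exactly 3 total connections.
Check the 16 heavy atoms by environment: 1× n (aromatic, X2) → no; 5× c (aromatic, X3) → no; 2× C (X3) → match; 2× O (X1) → no; 2× N (X3) → no; 1× O (X2) → no; 2× C (X4) → no; 1× S (X2) → no.
That gives 2 matching atoms.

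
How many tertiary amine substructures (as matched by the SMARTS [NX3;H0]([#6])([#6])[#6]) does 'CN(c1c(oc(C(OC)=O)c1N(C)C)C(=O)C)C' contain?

2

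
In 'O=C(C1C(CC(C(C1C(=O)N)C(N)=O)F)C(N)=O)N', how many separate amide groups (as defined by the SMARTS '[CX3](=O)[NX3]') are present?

[CX3](=O)[NX3] is the SMARTS for an amide: a carbonyl carbon bonded to a trivalent nitrogen.
The molecule carries 4 separate instances of a primary amide (-C(=O)NH2) meeting every constraint; each maps to a distinct set of atoms, giving 4 matches.

4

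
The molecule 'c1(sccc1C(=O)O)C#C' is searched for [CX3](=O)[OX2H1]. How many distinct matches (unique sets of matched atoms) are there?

[CX3](=O)[OX2H1] is the SMARTS for a carboxylic acid: an sp2 carbon double-bonded to O and single-bonded to an -OH oxygen.
Exactly one fragment in the molecule meets all constraints, giving 1 match.

1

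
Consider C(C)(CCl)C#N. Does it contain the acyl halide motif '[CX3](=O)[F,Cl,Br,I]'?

No

The pattern [CX3](=O)[F,Cl,Br,I] describes a carbonyl carbon bonded to a halogen — an acyl halide.
The closest candidate here is a chloro substituent, but the Cl is not on a carbonyl carbon. No other fragment satisfies the full query, so there is no match.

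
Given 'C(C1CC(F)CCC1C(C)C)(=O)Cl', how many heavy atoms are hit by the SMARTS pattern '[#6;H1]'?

4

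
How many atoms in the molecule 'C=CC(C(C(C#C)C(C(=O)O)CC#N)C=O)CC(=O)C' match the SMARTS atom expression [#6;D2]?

Check the 20 heavy atoms by environment: 6× C (D2) → match; 6× C (D3) → no; 4× O (D1) → no; 3× C (D1) → no; 1× N (D1) → no.
That gives 6 matching atoms.

6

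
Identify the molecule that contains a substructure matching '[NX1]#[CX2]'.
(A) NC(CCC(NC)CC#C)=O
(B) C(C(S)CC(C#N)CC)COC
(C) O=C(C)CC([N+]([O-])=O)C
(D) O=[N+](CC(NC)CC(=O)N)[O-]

[NX1]#[CX2] describes a nitrogen triple-bonded to a two-connected carbon (a nitrile).
(A) has a primary amide (-C(=O)NH2) but the nitrogen is NX3, not NX1.
(B) contains a nitrile (-C#N), which satisfies every atom and bond constraint.
(C) has a nitro group (-[N+](=O)[O-]) but there is no C#N triple bond.
(D) has a primary amide (-C(=O)NH2) but the nitrogen is NX3, not NX1.
So the answer is (B).

B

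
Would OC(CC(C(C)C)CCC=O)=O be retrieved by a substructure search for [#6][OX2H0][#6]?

No

The pattern [#6][OX2H0][#6] describes an aliphatic oxygen bridging two carbons with no H on the oxygen — an ether.
The closest candidate here is a carboxylic acid group (-C(=O)OH), but the -OH oxygen has H1; the =O is OX1, not OX2. No other fragment satisfies the full query, so there is no match.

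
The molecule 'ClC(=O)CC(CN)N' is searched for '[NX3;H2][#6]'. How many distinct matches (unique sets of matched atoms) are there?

[NX3;H2][#6] is the SMARTS for a primary amine: a trivalent nitrogen with two H attached to carbon.
The molecule carries 2 separate instances of a primary amino group (-NH2) meeting every constraint; each maps to a distinct set of atoms, giving 2 matches.

2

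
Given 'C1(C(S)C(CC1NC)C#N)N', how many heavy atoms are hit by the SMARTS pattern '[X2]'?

2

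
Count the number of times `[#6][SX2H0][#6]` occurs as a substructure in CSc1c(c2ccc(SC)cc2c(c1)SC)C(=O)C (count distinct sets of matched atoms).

3

[#6][SX2H0][#6] is the SMARTS for a thioether: an aliphatic sulfur bridging two carbons with no H on the sulfur.
The molecule carries 3 separate instances of a methylthio ether (-SCH3) meeting every constraint; each maps to a distinct set of atoms, giving 3 matches.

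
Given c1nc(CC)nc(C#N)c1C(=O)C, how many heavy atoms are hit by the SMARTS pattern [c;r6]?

The query [c;r6] means: aromatic carbon that belongs to a six-membered ring.
Check the 13 heavy atoms by environment: 2× n (aromatic, in 6-ring) → no; 4× c (aromatic, in 6-ring) → match; 5× C (acyclic) → no; 1× O (acyclic) → no; 1× N (acyclic) → no.
That gives 4 matching atoms.

4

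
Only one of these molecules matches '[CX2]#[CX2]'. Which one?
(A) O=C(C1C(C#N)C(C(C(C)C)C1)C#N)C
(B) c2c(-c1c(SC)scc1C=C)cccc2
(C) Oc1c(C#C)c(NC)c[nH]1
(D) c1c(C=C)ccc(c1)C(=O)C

C

[CX2]#[CX2] describes a carbon-carbon triple bond (an alkyne).
(A) has a nitrile (-C#N) but the triple bond is C#N, not C#C.
(B) has a vinyl group (-CH=CH2) but the C=C is a double bond; both carbons are CX3, not CX2.
(C) contains an ethynyl group (-C#CH), which satisfies every atom and bond constraint.
(D) has a vinyl group (-CH=CH2) but the C=C is a double bond; both carbons are CX3, not CX2.
So the answer is (C).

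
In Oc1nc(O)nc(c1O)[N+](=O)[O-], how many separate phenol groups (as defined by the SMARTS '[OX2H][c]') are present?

3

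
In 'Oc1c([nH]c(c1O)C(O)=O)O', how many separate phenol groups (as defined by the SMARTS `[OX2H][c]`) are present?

3

[OX2H][c] is the SMARTS for a phenol: a hydroxyl oxygen attached to an aromatic carbon.
The molecule carries 3 separate instances of a hydroxyl group (-OH) meeting every constraint; each maps to a distinct set of atoms, giving 3 matches.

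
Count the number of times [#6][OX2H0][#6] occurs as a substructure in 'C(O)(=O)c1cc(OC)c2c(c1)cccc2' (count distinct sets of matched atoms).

[#6][OX2H0][#6] is the SMARTS for an ether: an aliphatic oxygen bridging two carbons with no H on the oxygen.
Exactly one fragment in the molecule meets all constraints, giving 1 match.

1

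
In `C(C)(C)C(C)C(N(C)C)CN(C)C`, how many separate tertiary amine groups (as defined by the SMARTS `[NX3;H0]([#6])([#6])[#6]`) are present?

2

[NX3;H0]([#6])([#6])[#6] is the SMARTS for a tertiary amine: a trivalent nitrogen with no H, bonded to three carbons.
The molecule carries 2 separate instances of a dimethylamino group (-N(CH3)2) meeting every constraint; each maps to a distinct set of atoms, giving 2 matches.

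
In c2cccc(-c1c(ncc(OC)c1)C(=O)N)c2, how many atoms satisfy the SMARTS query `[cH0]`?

4

The query [cH0] means: aromatic carbon with no attached hydrogen (substituted or ring-fusion).
Check the 17 heavy atoms by environment: 1× n (aromatic, H0) → no; 4× c (aromatic, H0) → match; 7× c (aromatic, H1) → no; 2× O (H0) → no; 1× C (H3) → no; 1× C (H0) → no; 1× N (H2) → no.
That gives 4 matching atoms.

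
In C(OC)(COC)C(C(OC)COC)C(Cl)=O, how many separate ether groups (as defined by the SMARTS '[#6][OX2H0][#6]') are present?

[#6][OX2H0][#6] is the SMARTS for an ether: an aliphatic oxygen bridging two carbons with no H on the oxygen.
The molecule carries 4 separate instances of a methoxy ether (-OCH3) meeting every constraint; each maps to a distinct set of atoms, giving 4 matches.

4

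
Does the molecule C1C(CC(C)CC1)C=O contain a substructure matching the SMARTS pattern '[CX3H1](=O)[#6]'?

Yes

The pattern [CX3H1](=O)[#6] describes an sp2 carbon with one H, double-bonded to O and single-bonded to carbon — an aldehyde.
The molecule carries an aldehyde (-CHO), whose atoms satisfy every constraint of the query, so the pattern matches.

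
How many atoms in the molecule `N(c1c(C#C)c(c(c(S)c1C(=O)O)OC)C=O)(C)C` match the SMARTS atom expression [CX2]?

The query [CX2] means: C with X2: aliphatic carbon with exactly 2 total connections.
Check the 19 heavy atoms by environment: 6× c (aromatic, X3) → no; 2× C (X3) → no; 2× O (X1) → no; 2× O (X2) → no; 2× C (X2) → match; 1× N (X3) → no; 3× C (X4) → no; 1× S (X2) → no.
That gives 2 matching atoms.

2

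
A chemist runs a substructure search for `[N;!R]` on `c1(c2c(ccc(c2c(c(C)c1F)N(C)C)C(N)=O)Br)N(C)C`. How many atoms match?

3

Check the 22 heavy atoms by environment: 10× c (aromatic, in 6-ring) → no; 3× N (acyclic) → match; 6× C (acyclic) → no; 1× Br (acyclic) → no; 1× F (acyclic) → no; 1× O (acyclic) → no.
That gives 3 matching atoms.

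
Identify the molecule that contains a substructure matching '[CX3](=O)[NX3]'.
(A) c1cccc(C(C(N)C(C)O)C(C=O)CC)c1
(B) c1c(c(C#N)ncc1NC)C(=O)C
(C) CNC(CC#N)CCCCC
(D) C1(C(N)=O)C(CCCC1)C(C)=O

D

[CX3](=O)[NX3] describes a carbonyl carbon bonded to a trivalent nitrogen (an amide).
(A) has a primary amino group (-NH2) but the -NH2 is not attached to a carbonyl carbon.
(B) has a nitrile (-C#N) but the nitrile N is NX1 (triple-bonded), not NX3.
(C) has a nitrile (-C#N) but the nitrile N is NX1 (triple-bonded), not NX3.
(D) contains a primary amide (-C(=O)NH2), which satisfies every atom and bond constraint.
So the answer is (D).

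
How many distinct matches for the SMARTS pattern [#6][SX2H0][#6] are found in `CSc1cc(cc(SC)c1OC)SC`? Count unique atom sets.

[#6][SX2H0][#6] is the SMARTS for a thioether: an aliphatic sulfur bridging two carbons with no H on the sulfur.
The molecule carries 3 separate instances of a methylthio ether (-SCH3) meeting every constraint; each maps to a distinct set of atoms, giving 3 matches.

3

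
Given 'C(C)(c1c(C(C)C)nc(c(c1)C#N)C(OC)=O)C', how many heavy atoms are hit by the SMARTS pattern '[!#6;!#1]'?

4

Check the 18 heavy atoms by environment: 1× n (aromatic) → match; 5× c (aromatic) → no; 9× C → no; 1× N → match; 2× O → match.
Summing the matching environments: 1 + 1 + 2 = 4 matching atoms.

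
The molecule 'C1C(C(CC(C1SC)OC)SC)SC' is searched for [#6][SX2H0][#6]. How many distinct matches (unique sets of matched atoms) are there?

[#6][SX2H0][#6] is the SMARTS for a thioether: an aliphatic sulfur bridging two carbons with no H on the sulfur.
The molecule carries 3 separate instances of a methylthio ether (-SCH3) meeting every constraint; each maps to a distinct set of atoms, giving 3 matches.

3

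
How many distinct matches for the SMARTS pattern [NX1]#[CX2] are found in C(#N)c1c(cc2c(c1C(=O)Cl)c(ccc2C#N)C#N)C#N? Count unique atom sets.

4

[NX1]#[CX2] is the SMARTS for a nitrile: a nitrogen triple-bonded to a two-connected carbon.
The molecule carries 4 separate instances of a nitrile (-C#N) meeting every constraint; each maps to a distinct set of atoms, giving 4 matches.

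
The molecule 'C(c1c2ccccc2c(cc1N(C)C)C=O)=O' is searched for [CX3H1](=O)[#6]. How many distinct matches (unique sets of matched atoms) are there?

2

[CX3H1](=O)[#6] is the SMARTS for an aldehyde: an sp2 carbon with one H, double-bonded to O and single-bonded to carbon.
The molecule carries 2 separate instances of an aldehyde (-CHO) meeting every constraint; each maps to a distinct set of atoms, giving 2 matches.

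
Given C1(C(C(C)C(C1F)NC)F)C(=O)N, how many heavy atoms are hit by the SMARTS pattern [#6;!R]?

3

Check the 13 heavy atoms by environment: 5× C (in 5-ring) → no; 2× N (acyclic) → no; 3× C (acyclic) → match; 2× F (acyclic) → no; 1× O (acyclic) → no.
That gives 3 matching atoms.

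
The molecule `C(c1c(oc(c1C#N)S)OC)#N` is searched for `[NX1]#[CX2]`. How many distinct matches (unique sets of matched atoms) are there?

2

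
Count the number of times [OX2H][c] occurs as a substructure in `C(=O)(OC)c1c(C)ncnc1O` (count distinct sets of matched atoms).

1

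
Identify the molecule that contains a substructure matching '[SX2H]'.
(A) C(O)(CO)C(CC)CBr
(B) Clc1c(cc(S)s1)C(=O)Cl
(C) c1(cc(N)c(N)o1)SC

[SX2H] describes an aliphatic sulfur with two connections, one being H (a thiol).
(A) has a hydroxyl group (-OH) but it is an -OH, not an -SH.
(B) contains a thiol (-SH), which satisfies every atom and bond constraint.
(C) has a methylthio ether (-SCH3) but the sulfur has H0 (bonded to two carbons), not H1.
So the answer is (B).

B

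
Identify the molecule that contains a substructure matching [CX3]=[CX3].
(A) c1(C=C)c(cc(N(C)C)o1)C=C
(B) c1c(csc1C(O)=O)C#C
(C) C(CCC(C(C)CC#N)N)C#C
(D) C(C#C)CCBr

A

[CX3]=[CX3] describes a non-aromatic C=C double bond between two sp2 carbons (an alkene).
(A) contains a vinyl group (-CH=CH2), which satisfies every atom and bond constraint.
(B) has an ethynyl group (-C#CH) but the C-C bond is a triple bond, not a double bond.
(C) has an ethynyl group (-C#CH) but the C-C bond is a triple bond, not a double bond.
(D) has an ethynyl group (-C#CH) but the C-C bond is a triple bond, not a double bond.
So the answer is (A).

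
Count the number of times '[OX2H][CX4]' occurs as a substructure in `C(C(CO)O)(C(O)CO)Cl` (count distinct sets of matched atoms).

4

[OX2H][CX4] is the SMARTS for an aliphatic alcohol: a hydroxyl oxygen bound to an sp3 (X4) carbon.
The molecule carries 4 separate instances of a hydroxyl group (-OH) meeting every constraint; each maps to a distinct set of atoms, giving 4 matches.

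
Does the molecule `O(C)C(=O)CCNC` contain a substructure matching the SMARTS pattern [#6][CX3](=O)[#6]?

The pattern [#6][CX3](=O)[#6] describes a carbonyl carbon (no H) flanked by two carbons — a ketone.
The closest candidate here is a methyl-ester group (-C(=O)OCH3), but one neighbour of the carbonyl carbon is O, not C. No other fragment satisfies the full query, so there is no match.

No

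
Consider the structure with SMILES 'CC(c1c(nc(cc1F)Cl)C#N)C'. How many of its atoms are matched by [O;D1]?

0

The query [O;D1] means: aliphatic oxygen bonded to exactly one heavy atom.
Check the 13 heavy atoms by environment: 1× n (aromatic, D2) → no; 4× c (aromatic, D3) → no; 1× c (aromatic, D2) → no; 1× Cl (D1) → no; 1× C (D2) → no; 1× N (D1) → no; 1× C (D3) → no; 2× C (D1) → no; 1× F (D1) → no.
No environment satisfies the query, so 0 matching atoms.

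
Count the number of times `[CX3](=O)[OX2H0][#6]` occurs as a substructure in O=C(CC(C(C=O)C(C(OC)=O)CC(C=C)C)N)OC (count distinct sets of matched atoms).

[CX3](=O)[OX2H0][#6] is the SMARTS for an ester: a carbonyl carbon bonded to an oxygen that is itself bonded to carbon (no H on that O).
The molecule carries 2 separate instances of a methyl-ester group (-C(=O)OCH3) meeting every constraint; each maps to a distinct set of atoms, giving 2 matches.

2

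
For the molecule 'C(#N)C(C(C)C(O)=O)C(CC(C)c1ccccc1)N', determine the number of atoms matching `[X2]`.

The query [X2] means: any atom with exactly two total connections (bonds + H).
Check the 19 heavy atoms by environment: 7× C (X4) → no; 1× C (X2) → match; 1× N (X1) → no; 6× c (aromatic, X3) → no; 1× N (X3) → no; 1× C (X3) → no; 1× O (X1) → no; 1× O (X2) → match.
Summing the matching environments: 1 + 1 = 2 matching atoms.

2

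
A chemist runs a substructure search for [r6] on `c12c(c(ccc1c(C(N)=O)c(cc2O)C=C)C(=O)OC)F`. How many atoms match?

10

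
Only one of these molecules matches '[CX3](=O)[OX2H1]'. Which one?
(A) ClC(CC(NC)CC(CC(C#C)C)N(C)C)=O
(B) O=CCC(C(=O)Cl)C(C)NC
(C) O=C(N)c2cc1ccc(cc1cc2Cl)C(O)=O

[CX3](=O)[OX2H1] describes an sp2 carbon double-bonded to O and single-bonded to an -OH oxygen (a carboxylic acid).
(A) has an acyl chloride (-C(=O)Cl) but the carbonyl is bonded to Cl, not to an -OH oxygen.
(B) has an acyl chloride (-C(=O)Cl) but the carbonyl is bonded to Cl, not to an -OH oxygen.
(C) contains a carboxylic acid group (-C(=O)OH), which satisfies every atom and bond constraint.
So the answer is (C).

C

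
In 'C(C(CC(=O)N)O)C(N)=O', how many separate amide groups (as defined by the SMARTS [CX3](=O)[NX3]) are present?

2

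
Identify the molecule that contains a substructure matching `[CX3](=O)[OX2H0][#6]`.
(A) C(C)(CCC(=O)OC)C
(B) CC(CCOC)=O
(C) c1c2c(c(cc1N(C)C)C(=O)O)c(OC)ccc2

A

[CX3](=O)[OX2H0][#6] describes a carbonyl carbon bonded to an oxygen that is itself bonded to carbon (no H on that O) (an ester).
(A) contains a methyl-ester group (-C(=O)OCH3), which satisfies every atom and bond constraint.
(B) has a methoxy ether (-OCH3) but the ether oxygen is not adjacent to a C=O carbon.
(C) has a methoxy ether (-OCH3) but the ether oxygen is not adjacent to a C=O carbon.
So the answer is (A).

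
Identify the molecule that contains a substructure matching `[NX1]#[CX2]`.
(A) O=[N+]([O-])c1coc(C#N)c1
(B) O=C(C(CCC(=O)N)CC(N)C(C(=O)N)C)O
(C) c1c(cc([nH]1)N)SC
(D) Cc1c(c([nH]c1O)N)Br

[NX1]#[CX2] describes a nitrogen triple-bonded to a two-connected carbon (a nitrile).
(A) contains a nitrile (-C#N), which satisfies every atom and bond constraint.
(B) has a primary amide (-C(=O)NH2) but the nitrogen is NX3, not NX1.
(C) has a primary amino group (-NH2) but the nitrogen is NX3 (three connections), not NX1 triple-bonded.
(D) has a primary amino group (-NH2) but the nitrogen is NX3 (three connections), not NX1 triple-bonded.
So the answer is (A).

A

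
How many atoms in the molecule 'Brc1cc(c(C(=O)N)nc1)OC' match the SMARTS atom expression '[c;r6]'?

5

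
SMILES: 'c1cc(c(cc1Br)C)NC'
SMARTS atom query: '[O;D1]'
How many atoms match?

0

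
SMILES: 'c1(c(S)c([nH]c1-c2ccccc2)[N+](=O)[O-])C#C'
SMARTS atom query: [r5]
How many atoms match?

Check the 17 heavy atoms by environment: 1× n (aromatic, in 5-ring) → match; 4× c (aromatic, in 5-ring) → match; 6× c (aromatic, in 6-ring) → no; 1× N (charge +1, acyclic) → no; 1× O (charge -1, acyclic) → no; 1× O (acyclic) → no; 1× S (acyclic) → no; 2× C (acyclic) → no.
Summing the matching environments: 1 + 4 = 5 matching atoms.

5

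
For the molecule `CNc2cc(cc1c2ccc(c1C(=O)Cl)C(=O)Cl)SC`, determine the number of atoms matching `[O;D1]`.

2

The query [O;D1] means: aliphatic oxygen bonded to exactly one heavy atom.
Check the 20 heavy atoms by environment: 6× c (aromatic, D3) → no; 4× c (aromatic, D2) → no; 2× C (D3) → no; 2× O (D1) → match; 2× Cl (D1) → no; 1× S (D2) → no; 2× C (D1) → no; 1× N (D2) → no.
That gives 2 matching atoms.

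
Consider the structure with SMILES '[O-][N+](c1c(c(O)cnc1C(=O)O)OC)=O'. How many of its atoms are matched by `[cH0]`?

Check the 15 heavy atoms by environment: 1× n (aromatic, H0) → no; 4× c (aromatic, H0) → match; 1× c (aromatic, H1) → no; 2× O (H1) → no; 1× N (charge +1, H0) → no; 1× O (charge -1, H0) → no; 3× O (H0) → no; 1× C (H0) → no; 1× C (H3) → no.
That gives 4 matching atoms.

4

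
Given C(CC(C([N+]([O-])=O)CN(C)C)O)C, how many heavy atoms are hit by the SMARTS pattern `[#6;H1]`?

2

The query [#6;H1] means: any carbon bearing exactly one hydrogen.
Check the 13 heavy atoms by environment: 3× C (H2) → no; 2× C (H1) → match; 1× N (H0) → no; 3× C (H3) → no; 1× N (charge +1, H0) → no; 1× O (charge -1, H0) → no; 1× O (H0) → no; 1× O (H1) → no.
That gives 2 matching atoms.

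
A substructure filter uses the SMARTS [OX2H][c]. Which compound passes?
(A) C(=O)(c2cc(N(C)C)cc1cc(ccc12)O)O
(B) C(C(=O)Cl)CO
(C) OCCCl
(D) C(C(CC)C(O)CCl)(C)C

A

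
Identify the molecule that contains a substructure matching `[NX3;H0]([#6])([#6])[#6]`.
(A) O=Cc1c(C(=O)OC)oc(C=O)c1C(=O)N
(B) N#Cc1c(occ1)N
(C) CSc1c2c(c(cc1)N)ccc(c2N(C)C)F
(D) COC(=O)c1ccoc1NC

C

[NX3;H0]([#6])([#6])[#6] describes a trivalent nitrogen with no H, bonded to three carbons (a tertiary amine).
(A) has a primary amide (-C(=O)NH2) but the amide nitrogen has H2 and only one carbon neighbour.
(B) has a primary amino group (-NH2) but the nitrogen has H2, not H0 with three carbons.
(C) contains a dimethylamino group (-N(CH3)2), which satisfies every atom and bond constraint.
(D) has an N-methylamino group (-NHCH3) but the nitrogen still has one H (H1), not H0.
So the answer is (C).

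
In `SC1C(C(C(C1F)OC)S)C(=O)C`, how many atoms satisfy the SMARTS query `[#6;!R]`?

3

The query [#6;!R] means: carbon not in any ring.
Check the 13 heavy atoms by environment: 5× C (in 5-ring) → no; 2× O (acyclic) → no; 3× C (acyclic) → match; 1× F (acyclic) → no; 2× S (acyclic) → no.
That gives 3 matching atoms.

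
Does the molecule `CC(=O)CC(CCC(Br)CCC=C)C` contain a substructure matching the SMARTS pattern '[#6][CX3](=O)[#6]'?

The pattern [#6][CX3](=O)[#6] describes a carbonyl carbon (no H) flanked by two carbons — a ketone.
The molecule carries an acetyl/ketone group (-C(=O)CH3), whose atoms satisfy every constraint of the query, so the pattern matches.

Yes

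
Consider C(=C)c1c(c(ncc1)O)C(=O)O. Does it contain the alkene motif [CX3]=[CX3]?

The pattern [CX3]=[CX3] describes a non-aromatic C=C double bond between two sp2 carbons — an alkene.
The molecule carries a vinyl group (-CH=CH2), whose atoms satisfy every constraint of the query, so the pattern matches.

Yes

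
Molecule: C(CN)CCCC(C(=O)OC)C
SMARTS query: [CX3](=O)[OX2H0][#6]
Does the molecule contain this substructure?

The pattern [CX3](=O)[OX2H0][#6] describes a carbonyl carbon bonded to an oxygen that is itself bonded to carbon (no H on that O) — an ester.
The molecule carries a methyl-ester group (-C(=O)OCH3), whose atoms satisfy every constraint of the query, so the pattern matches.

Yes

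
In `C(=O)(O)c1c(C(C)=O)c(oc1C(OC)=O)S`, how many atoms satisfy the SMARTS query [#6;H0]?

The query [#6;H0] means: any carbon with no attached hydrogen.
Check the 16 heavy atoms by environment: 1× o (aromatic, H0) → no; 4× c (aromatic, H0) → match; 3× C (H0) → match; 4× O (H0) → no; 1× O (H1) → no; 2× C (H3) → no; 1× S (H1) → no.
Summing the matching environments: 4 + 3 = 7 matching atoms.

7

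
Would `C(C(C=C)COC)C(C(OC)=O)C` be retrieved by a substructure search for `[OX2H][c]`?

No

The pattern [OX2H][c] describes a hydroxyl oxygen attached to an aromatic carbon — a phenol.
The closest candidate here is a methoxy ether (-OCH3), but the oxygen has H0, not H1. No other fragment satisfies the full query, so there is no match.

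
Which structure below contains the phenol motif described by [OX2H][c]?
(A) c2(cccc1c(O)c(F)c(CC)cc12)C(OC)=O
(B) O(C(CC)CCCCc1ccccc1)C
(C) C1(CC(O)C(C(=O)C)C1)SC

A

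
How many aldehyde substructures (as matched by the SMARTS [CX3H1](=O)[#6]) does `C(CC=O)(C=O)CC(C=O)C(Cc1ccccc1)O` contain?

3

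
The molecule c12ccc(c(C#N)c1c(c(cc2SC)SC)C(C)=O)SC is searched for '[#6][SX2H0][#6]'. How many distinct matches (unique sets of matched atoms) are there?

3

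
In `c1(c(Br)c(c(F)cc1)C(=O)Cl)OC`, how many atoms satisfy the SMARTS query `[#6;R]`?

The query [#6;R] means: carbon that is part of a ring.
Check the 13 heavy atoms by environment: 6× c (aromatic, in 6-ring) → match; 2× O (acyclic) → no; 2× C (acyclic) → no; 1× F (acyclic) → no; 1× Cl (acyclic) → no; 1× Br (acyclic) → no.
That gives 6 matching atoms.

6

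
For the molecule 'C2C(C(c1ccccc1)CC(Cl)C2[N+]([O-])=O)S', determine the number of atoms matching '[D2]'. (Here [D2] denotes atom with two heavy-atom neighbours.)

7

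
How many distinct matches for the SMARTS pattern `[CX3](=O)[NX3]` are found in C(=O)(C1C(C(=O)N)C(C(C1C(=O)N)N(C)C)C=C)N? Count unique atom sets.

[CX3](=O)[NX3] is the SMARTS for an amide: a carbonyl carbon bonded to a trivalent nitrogen.
The molecule carries 3 separate instances of a primary amide (-C(=O)NH2) meeting every constraint; each maps to a distinct set of atoms, giving 3 matches.

3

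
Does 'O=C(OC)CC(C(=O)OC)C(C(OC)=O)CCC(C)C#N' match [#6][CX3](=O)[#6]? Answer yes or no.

No

The pattern [#6][CX3](=O)[#6] describes a carbonyl carbon (no H) flanked by two carbons — a ketone.
The closest candidate here is a methyl-ester group (-C(=O)OCH3), but one neighbour of the carbonyl carbon is O, not C. No other fragment satisfies the full query, so there is no match.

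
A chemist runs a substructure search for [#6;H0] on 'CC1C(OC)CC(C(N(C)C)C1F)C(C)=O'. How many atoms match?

1

Check the 16 heavy atoms by environment: 5× C (H1) → no; 1× C (H2) → no; 2× O (H0) → no; 5× C (H3) → no; 1× C (H0) → match; 1× N (H0) → no; 1× F (H0) → no.
That gives 1 matching atom.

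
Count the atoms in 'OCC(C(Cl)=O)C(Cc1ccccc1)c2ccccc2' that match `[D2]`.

12

Check the 20 heavy atoms by environment: 2× C (D2) → match; 3× C (D3) → no; 2× c (aromatic, D3) → no; 10× c (aromatic, D2) → match; 2× O (D1) → no; 1× Cl (D1) → no.
Summing the matching environments: 2 + 10 = 12 matching atoms.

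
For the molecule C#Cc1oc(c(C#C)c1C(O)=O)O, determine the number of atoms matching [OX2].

The query [OX2] means: aliphatic oxygen with two total connections — ether, hydroxyl, or ester single-bond O.
Check the 13 heavy atoms by environment: 1× o (aromatic, X2) → no; 4× c (aromatic, X3) → no; 2× O (X2) → match; 4× C (X2) → no; 1× C (X3) → no; 1× O (X1) → no.
That gives 2 matching atoms.

2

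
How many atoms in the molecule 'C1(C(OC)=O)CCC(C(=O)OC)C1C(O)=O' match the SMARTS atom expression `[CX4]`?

7

The query [CX4] means: C with X4: aliphatic carbon with exactly 4 total connections (bonds + H).
Check the 16 heavy atoms by environment: 7× C (X4) → match; 3× C (X3) → no; 3× O (X1) → no; 3× O (X2) → no.
That gives 7 matching atoms.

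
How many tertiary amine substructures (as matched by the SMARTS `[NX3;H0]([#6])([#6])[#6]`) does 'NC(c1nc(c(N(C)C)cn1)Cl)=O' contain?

1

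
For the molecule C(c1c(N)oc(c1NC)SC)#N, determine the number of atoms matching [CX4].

The query [CX4] means: C with X4: aliphatic carbon with exactly 4 total connections (bonds + H).
Check the 12 heavy atoms by environment: 1× o (aromatic, X2) → no; 4× c (aromatic, X3) → no; 1× S (X2) → no; 2× C (X4) → match; 2× N (X3) → no; 1× C (X2) → no; 1× N (X1) → no.
That gives 2 matching atoms.

2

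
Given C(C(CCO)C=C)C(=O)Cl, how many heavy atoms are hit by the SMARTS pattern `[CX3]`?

3

The query [CX3] means: C with X3: aliphatic carbon with exactly 3 total connections.
Check the 10 heavy atoms by environment: 4× C (X4) → no; 3× C (X3) → match; 1× O (X2) → no; 1× O (X1) → no; 1× Cl (X1) → no.
That gives 3 matching atoms.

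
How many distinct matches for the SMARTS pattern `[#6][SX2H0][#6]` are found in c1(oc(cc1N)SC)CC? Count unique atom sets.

1

[#6][SX2H0][#6] is the SMARTS for a thioether: an aliphatic sulfur bridging two carbons with no H on the sulfur.
Exactly one fragment in the molecule meets all constraints, giving 1 match.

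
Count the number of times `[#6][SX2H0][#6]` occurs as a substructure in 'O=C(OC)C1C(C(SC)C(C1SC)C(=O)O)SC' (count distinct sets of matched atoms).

3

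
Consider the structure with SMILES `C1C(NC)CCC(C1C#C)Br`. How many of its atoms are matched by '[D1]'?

3

The query [D1] means: atom with exactly one heavy-atom neighbour (degree 1).
Check the 11 heavy atoms by environment: 4× C (D2) → no; 3× C (D3) → no; 2× C (D1) → match; 1× Br (D1) → match; 1× N (D2) → no.
Summing the matching environments: 2 + 1 = 3 matching atoms.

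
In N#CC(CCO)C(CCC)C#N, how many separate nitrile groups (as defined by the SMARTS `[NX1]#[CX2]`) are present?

2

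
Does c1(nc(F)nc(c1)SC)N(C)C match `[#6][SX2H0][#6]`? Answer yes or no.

Yes

The pattern [#6][SX2H0][#6] describes an aliphatic sulfur bridging two carbons with no H on the sulfur — a thioether.
The molecule carries a methylthio ether (-SCH3), whose atoms satisfy every constraint of the query, so the pattern matches.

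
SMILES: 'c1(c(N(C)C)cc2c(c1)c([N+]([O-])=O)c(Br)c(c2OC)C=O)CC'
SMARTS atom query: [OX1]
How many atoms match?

3

The query [OX1] means: aliphatic oxygen with one total connection — typically a carbonyl =O or an oxide.
Check the 23 heavy atoms by environment: 10× c (aromatic, X3) → no; 1× N (charge +1, X3) → no; 1× O (charge -1, X1) → match; 2× O (X1) → match; 5× C (X4) → no; 1× C (X3) → no; 1× N (X3) → no; 1× Br (X1) → no; 1× O (X2) → no.
Summing the matching environments: 1 + 2 = 3 matching atoms.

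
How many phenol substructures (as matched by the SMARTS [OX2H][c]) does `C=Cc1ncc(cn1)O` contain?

1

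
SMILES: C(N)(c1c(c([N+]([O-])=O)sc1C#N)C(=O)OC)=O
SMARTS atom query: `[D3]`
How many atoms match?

The query [D3] means: atom with exactly three heavy-atom neighbours.
Check the 17 heavy atoms by environment: 1× s (aromatic, D2) → no; 4× c (aromatic, D3) → match; 1× N (charge +1, D3) → match; 1× O (charge -1, D1) → no; 3× O (D1) → no; 1× C (D2) → no; 2× N (D1) → no; 2× C (D3) → match; 1× O (D2) → no; 1× C (D1) → no.
Summing the matching environments: 4 + 1 + 2 = 7 matching atoms.

7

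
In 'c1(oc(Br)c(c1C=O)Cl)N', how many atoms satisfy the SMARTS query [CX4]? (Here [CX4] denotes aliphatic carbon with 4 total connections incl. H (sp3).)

0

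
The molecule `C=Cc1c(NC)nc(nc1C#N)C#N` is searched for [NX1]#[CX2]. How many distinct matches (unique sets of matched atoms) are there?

2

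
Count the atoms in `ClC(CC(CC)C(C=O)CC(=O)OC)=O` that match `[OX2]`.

The query [OX2] means: aliphatic oxygen with two total connections — ether, hydroxyl, or ester single-bond O.
Check the 15 heavy atoms by environment: 7× C (X4) → no; 3× C (X3) → no; 3× O (X1) → no; 1× Cl (X1) → no; 1× O (X2) → match.
That gives 1 matching atom.

1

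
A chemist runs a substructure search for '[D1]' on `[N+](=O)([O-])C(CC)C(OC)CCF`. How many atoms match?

5

The query [D1] means: atom with exactly one heavy-atom neighbour (degree 1).
Check the 12 heavy atoms by environment: 2× C (D1) → match; 3× C (D2) → no; 2× C (D3) → no; 1× N (charge +1, D3) → no; 1× O (charge -1, D1) → match; 1× O (D1) → match; 1× F (D1) → match; 1× O (D2) → no.
Summing the matching environments: 2 + 1 + 1 + 1 = 5 matching atoms.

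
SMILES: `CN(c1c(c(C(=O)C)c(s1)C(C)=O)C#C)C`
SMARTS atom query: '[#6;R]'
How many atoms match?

The query [#6;R] means: carbon that is part of a ring.
Check the 16 heavy atoms by environment: 1× s (aromatic, in 5-ring) → no; 4× c (aromatic, in 5-ring) → match; 8× C (acyclic) → no; 2× O (acyclic) → no; 1× N (acyclic) → no.
That gives 4 matching atoms.

4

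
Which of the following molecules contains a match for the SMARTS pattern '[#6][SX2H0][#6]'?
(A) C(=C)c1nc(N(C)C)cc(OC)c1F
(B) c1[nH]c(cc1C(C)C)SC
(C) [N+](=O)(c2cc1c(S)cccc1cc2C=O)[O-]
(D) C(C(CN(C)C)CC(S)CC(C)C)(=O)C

B

[#6][SX2H0][#6] describes an aliphatic sulfur bridging two carbons with no H on the sulfur (a thioether).
(A) has a methoxy ether (-OCH3) but the bridging atom is O, not S.
(B) contains a methylthio ether (-SCH3), which satisfies every atom and bond constraint.
(C) has a thiol (-SH) but the sulfur has H1, not H0 bridging two carbons.
(D) has a thiol (-SH) but the sulfur has H1, not H0 bridging two carbons.
So the answer is (B).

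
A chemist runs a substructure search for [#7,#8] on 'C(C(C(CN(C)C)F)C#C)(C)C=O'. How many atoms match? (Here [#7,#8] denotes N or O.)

The query [#7,#8] means: nitrogen or oxygen (comma = OR).
Check the 13 heavy atoms by environment: 10× C → no; 1× F → no; 1× N → match; 1× O → match.
Summing the matching environments: 1 + 1 = 2 matching atoms.

2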